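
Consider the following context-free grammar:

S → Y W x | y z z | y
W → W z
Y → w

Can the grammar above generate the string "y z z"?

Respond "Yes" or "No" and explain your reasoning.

Yes - a valid derivation exists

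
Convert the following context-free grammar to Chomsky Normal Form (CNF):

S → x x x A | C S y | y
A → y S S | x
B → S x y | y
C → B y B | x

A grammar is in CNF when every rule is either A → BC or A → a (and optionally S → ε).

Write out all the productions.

TX → x; TY → y; S → y; A → x; B → y; C → x; S → TX X0; X0 → TX X1; X1 → TX A; S → C X2; X2 → S TY; A → TY X3; X3 → S S; B → S X4; X4 → TX TY; C → B X5; X5 → TY B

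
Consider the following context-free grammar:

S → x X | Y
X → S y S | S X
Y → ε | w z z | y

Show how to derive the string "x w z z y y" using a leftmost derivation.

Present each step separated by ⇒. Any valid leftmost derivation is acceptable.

S ⇒ x X ⇒ x S y S ⇒ x Y y S ⇒ x w z z y S ⇒ x w z z y Y ⇒ x w z z y y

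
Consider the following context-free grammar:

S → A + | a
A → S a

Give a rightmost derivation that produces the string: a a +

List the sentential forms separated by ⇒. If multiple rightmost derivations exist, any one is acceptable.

S ⇒ A + ⇒ S a + ⇒ a a +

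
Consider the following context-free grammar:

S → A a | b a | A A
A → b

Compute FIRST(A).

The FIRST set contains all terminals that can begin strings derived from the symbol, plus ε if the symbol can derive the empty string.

We compute FIRST(A) using the standard algorithm.
FIRST(A) = {b}
FIRST(S) = {b}
Therefore, FIRST(A) = {b}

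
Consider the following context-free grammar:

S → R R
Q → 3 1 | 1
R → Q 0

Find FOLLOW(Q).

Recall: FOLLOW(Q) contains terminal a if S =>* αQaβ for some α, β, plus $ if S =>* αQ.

We compute FOLLOW(Q) using the standard algorithm.
FOLLOW(S) starts with {$}.
FIRST(Q) = {1, 3}
FIRST(R) = {1, 3}
FIRST(S) = {1, 3}
FOLLOW(Q) = {0}
FOLLOW(R) = {$, 1, 3}
FOLLOW(S) = {$}
Therefore, FOLLOW(Q) = {0}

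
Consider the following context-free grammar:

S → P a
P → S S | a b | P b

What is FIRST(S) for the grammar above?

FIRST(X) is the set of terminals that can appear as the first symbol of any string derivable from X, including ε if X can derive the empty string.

We compute FIRST(S) using the standard algorithm.
FIRST(P) = {a}
FIRST(S) = {a}
Therefore, FIRST(S) = {a}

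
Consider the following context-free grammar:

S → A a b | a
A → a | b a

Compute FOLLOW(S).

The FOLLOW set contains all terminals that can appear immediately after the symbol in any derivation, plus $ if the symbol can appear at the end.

We compute FOLLOW(S) using the standard algorithm.
FOLLOW(S) starts with {$}.
FIRST(A) = {a, b}
FIRST(S) = {a, b}
FOLLOW(A) = {a}
FOLLOW(S) = {$}
Therefore, FOLLOW(S) = {$}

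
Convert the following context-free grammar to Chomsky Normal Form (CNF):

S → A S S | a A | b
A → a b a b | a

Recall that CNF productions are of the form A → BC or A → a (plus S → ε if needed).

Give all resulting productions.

TA → a; S → b; TB → b; A → a; S → A X0; X0 → S S; S → TA A; A → TA X1; X1 → TB X2; X2 → TA TB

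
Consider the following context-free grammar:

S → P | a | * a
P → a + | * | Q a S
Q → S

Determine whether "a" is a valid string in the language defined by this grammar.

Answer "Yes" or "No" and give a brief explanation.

Yes - a valid derivation exists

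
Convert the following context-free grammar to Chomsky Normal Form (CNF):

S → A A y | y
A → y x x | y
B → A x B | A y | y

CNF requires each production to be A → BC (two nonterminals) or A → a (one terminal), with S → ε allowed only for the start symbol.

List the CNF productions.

TY → y; S → y; TX → x; A → y; B → y; S → A X0; X0 → A TY; A → TY X1; X1 → TX TX; B → A X2; X2 → TX B; B → A TY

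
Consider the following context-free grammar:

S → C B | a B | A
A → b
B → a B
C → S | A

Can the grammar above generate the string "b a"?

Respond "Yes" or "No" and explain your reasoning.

No - no valid derivation exists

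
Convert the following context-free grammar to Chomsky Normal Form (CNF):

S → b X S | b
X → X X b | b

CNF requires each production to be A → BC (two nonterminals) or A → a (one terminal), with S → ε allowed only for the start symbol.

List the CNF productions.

TB → b; S → b; X → b; S → TB X0; X0 → X S; X → X X1; X1 → X TB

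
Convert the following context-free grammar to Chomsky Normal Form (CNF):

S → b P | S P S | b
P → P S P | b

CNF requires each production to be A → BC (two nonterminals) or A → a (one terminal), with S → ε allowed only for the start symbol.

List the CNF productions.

TB → b; S → b; P → b; S → TB P; S → S X0; X0 → P S; P → P X1; X1 → S P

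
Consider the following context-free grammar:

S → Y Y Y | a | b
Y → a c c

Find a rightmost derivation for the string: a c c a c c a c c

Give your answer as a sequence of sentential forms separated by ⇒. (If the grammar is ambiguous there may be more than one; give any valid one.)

S ⇒ Y Y Y ⇒ Y Y a c c ⇒ Y a c c a c c ⇒ a c c a c c a c c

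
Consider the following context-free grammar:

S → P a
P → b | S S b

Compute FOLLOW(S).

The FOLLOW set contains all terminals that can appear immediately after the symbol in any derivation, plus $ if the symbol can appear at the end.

We compute FOLLOW(S) using the standard algorithm.
FOLLOW(S) starts with {$}.
FIRST(P) = {b}
FIRST(S) = {b}
FOLLOW(P) = {a}
FOLLOW(S) = {$, b}
Therefore, FOLLOW(S) = {$, b}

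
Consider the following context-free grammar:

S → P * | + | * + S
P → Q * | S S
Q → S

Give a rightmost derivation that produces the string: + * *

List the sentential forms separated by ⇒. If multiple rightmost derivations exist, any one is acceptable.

S ⇒ P * ⇒ Q * * ⇒ S * * ⇒ + * *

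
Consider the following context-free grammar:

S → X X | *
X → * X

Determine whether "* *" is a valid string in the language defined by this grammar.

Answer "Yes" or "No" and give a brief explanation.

No - no valid derivation exists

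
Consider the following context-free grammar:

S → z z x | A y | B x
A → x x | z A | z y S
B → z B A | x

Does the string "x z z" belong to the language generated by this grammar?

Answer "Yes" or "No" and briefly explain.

No - no valid derivation exists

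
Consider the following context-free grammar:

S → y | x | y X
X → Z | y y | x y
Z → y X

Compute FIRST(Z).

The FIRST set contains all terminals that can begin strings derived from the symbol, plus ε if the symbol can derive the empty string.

We compute FIRST(Z) using the standard algorithm.
FIRST(S) = {x, y}
FIRST(X) = {x, y}
FIRST(Z) = {y}
Therefore, FIRST(Z) = {y}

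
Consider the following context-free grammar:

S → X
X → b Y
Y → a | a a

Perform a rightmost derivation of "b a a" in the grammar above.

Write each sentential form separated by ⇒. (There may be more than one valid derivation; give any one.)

S ⇒ X ⇒ b Y ⇒ b a a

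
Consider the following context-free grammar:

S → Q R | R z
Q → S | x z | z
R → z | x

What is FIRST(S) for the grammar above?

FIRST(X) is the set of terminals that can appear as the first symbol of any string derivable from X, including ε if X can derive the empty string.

We compute FIRST(S) using the standard algorithm.
FIRST(Q) = {x, z}
FIRST(R) = {x, z}
FIRST(S) = {x, z}
Therefore, FIRST(S) = {x, z}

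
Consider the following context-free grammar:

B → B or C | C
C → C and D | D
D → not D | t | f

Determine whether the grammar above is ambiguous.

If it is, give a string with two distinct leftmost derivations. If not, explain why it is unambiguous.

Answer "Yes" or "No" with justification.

No - the grammar is unambiguous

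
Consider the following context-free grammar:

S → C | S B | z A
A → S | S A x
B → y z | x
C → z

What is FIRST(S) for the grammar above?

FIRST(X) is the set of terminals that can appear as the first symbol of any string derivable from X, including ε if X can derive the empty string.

We compute FIRST(S) using the standard algorithm.
FIRST(A) = {z}
FIRST(B) = {x, y}
FIRST(C) = {z}
FIRST(S) = {z}
Therefore, FIRST(S) = {z}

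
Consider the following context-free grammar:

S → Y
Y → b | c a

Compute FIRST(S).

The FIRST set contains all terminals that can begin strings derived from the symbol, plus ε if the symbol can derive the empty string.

We compute FIRST(S) using the standard algorithm.
FIRST(S) = {b, c}
FIRST(Y) = {b, c}
Therefore, FIRST(S) = {b, c}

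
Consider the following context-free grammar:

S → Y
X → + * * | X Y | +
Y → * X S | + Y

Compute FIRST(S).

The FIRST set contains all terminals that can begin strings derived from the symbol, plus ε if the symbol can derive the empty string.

We compute FIRST(S) using the standard algorithm.
FIRST(S) = {*, +}
FIRST(X) = {+}
FIRST(Y) = {*, +}
Therefore, FIRST(S) = {*, +}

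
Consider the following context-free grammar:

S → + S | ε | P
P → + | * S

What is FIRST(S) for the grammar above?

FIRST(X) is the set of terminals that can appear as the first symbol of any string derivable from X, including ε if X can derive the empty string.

We compute FIRST(S) using the standard algorithm.
FIRST(P) = {*, +}
FIRST(S) = {*, +, ε}
Therefore, FIRST(S) = {*, +, ε}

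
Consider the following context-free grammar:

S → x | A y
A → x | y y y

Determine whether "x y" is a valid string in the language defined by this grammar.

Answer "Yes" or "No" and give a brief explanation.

Yes - a valid derivation exists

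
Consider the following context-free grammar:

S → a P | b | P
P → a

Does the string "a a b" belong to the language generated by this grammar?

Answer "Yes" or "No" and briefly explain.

No - no valid derivation exists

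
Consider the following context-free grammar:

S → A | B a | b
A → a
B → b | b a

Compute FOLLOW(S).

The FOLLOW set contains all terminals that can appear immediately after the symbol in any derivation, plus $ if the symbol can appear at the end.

We compute FOLLOW(S) using the standard algorithm.
FOLLOW(S) starts with {$}.
FIRST(A) = {a}
FIRST(B) = {b}
FIRST(S) = {a, b}
FOLLOW(A) = {$}
FOLLOW(B) = {a}
FOLLOW(S) = {$}
Therefore, FOLLOW(S) = {$}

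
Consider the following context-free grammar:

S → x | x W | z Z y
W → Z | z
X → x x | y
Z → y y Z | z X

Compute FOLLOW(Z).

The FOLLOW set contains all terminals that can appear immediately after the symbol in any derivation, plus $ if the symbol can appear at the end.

We compute FOLLOW(Z) using the standard algorithm.
FOLLOW(S) starts with {$}.
FIRST(S) = {x, z}
FIRST(W) = {y, z}
FIRST(X) = {x, y}
FIRST(Z) = {y, z}
FOLLOW(S) = {$}
FOLLOW(W) = {$}
FOLLOW(X) = {$, y}
FOLLOW(Z) = {$, y}
Therefore, FOLLOW(Z) = {$, y}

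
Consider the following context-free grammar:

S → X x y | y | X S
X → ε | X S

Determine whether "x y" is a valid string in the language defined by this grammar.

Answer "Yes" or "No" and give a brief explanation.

Yes - a valid derivation exists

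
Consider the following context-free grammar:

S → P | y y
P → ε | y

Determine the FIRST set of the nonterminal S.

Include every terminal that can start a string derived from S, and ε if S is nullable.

We compute FIRST(S) using the standard algorithm.
FIRST(P) = {y, ε}
FIRST(S) = {y, ε}
Therefore, FIRST(S) = {y, ε}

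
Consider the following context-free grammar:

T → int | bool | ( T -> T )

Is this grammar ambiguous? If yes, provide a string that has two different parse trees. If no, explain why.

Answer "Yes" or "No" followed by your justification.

No - the grammar is unambiguous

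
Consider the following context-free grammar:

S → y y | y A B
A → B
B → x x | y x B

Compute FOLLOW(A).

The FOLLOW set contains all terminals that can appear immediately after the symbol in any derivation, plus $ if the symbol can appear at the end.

We compute FOLLOW(A) using the standard algorithm.
FOLLOW(S) starts with {$}.
FIRST(A) = {x, y}
FIRST(B) = {x, y}
FIRST(S) = {y}
FOLLOW(A) = {x, y}
FOLLOW(B) = {$, x, y}
FOLLOW(S) = {$}
Therefore, FOLLOW(A) = {x, y}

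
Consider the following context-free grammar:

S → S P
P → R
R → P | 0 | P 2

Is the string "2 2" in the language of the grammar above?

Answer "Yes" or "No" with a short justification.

No - no valid derivation exists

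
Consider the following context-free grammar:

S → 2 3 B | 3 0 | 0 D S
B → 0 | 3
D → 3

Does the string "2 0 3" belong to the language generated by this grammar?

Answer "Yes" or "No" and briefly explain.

No - no valid derivation exists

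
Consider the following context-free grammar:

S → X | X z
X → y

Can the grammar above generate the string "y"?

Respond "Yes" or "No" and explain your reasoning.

Yes - a valid derivation exists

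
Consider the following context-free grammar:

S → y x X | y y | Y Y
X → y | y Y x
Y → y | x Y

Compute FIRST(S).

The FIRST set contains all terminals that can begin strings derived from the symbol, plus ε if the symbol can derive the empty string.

We compute FIRST(S) using the standard algorithm.
FIRST(S) = {x, y}
FIRST(X) = {y}
FIRST(Y) = {x, y}
Therefore, FIRST(S) = {x, y}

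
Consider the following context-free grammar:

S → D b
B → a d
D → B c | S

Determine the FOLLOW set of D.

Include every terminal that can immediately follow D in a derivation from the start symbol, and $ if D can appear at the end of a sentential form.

We compute FOLLOW(D) using the standard algorithm.
FOLLOW(S) starts with {$}.
FIRST(B) = {a}
FIRST(D) = {a}
FIRST(S) = {a}
FOLLOW(B) = {c}
FOLLOW(D) = {b}
FOLLOW(S) = {$, b}
Therefore, FOLLOW(D) = {b}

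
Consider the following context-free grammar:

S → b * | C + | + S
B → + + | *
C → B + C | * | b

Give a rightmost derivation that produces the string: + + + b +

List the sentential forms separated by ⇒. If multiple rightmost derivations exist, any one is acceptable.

S ⇒ C + ⇒ B + C + ⇒ B + b + ⇒ + + + b +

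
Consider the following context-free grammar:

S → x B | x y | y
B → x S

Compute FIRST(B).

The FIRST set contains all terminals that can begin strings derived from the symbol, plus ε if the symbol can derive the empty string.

We compute FIRST(B) using the standard algorithm.
FIRST(B) = {x}
FIRST(S) = {x, y}
Therefore, FIRST(B) = {x}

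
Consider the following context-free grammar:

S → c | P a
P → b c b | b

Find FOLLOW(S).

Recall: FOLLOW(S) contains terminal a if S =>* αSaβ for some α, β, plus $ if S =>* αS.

We compute FOLLOW(S) using the standard algorithm.
FOLLOW(S) starts with {$}.
FIRST(P) = {b}
FIRST(S) = {b, c}
FOLLOW(P) = {a}
FOLLOW(S) = {$}
Therefore, FOLLOW(S) = {$}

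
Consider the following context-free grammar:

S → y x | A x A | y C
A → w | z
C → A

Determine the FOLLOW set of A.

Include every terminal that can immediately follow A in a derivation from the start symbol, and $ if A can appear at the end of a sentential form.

We compute FOLLOW(A) using the standard algorithm.
FOLLOW(S) starts with {$}.
FIRST(A) = {w, z}
FIRST(C) = {w, z}
FIRST(S) = {w, y, z}
FOLLOW(A) = {$, x}
FOLLOW(C) = {$}
FOLLOW(S) = {$}
Therefore, FOLLOW(A) = {$, x}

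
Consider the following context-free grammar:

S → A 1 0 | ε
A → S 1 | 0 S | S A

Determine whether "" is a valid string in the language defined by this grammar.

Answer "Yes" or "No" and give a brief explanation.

Yes - a valid derivation exists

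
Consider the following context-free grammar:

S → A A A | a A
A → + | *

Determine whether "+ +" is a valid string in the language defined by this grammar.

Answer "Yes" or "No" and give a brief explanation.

No - no valid derivation exists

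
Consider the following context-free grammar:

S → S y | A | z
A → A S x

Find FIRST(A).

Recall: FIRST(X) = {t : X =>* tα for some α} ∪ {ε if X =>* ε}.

We compute FIRST(A) using the standard algorithm.
FIRST(A) = {}
FIRST(S) = {z}
Therefore, FIRST(A) = {}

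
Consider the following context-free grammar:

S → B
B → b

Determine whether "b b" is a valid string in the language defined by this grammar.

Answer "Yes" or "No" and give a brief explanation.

No - no valid derivation exists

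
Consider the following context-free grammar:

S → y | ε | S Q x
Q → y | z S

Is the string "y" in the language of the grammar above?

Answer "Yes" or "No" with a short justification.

Yes - a valid derivation exists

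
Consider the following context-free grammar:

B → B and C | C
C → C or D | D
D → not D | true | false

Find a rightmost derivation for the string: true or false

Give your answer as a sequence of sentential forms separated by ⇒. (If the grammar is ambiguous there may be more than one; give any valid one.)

B ⇒ C ⇒ C or D ⇒ C or false ⇒ D or false ⇒ true or false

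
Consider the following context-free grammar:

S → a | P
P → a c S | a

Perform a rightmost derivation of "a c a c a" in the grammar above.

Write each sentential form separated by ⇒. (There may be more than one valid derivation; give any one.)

S ⇒ P ⇒ a c S ⇒ a c P ⇒ a c a c S ⇒ a c a c a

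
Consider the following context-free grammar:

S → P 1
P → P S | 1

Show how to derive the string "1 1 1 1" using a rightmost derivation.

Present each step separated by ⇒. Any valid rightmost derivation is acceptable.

S ⇒ P 1 ⇒ P S 1 ⇒ P P 1 1 ⇒ P 1 1 1 ⇒ 1 1 1 1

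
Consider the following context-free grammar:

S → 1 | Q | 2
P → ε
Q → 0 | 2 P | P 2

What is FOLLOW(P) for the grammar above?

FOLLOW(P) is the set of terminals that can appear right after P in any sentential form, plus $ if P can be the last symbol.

We compute FOLLOW(P) using the standard algorithm.
FOLLOW(S) starts with {$}.
FIRST(P) = {ε}
FIRST(Q) = {0, 2}
FIRST(S) = {0, 1, 2}
FOLLOW(P) = {$, 2}
FOLLOW(Q) = {$}
FOLLOW(S) = {$}
Therefore, FOLLOW(P) = {$, 2}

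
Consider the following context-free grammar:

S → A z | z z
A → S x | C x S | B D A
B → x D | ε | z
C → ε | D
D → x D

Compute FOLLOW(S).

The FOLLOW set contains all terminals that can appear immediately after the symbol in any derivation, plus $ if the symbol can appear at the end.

We compute FOLLOW(S) using the standard algorithm.
FOLLOW(S) starts with {$}.
FIRST(A) = {x, z}
FIRST(B) = {x, z, ε}
FIRST(C) = {x, ε}
FIRST(D) = {x}
FIRST(S) = {x, z}
FOLLOW(A) = {z}
FOLLOW(B) = {x}
FOLLOW(C) = {x}
FOLLOW(D) = {x, z}
FOLLOW(S) = {$, x, z}
Therefore, FOLLOW(S) = {$, x, z}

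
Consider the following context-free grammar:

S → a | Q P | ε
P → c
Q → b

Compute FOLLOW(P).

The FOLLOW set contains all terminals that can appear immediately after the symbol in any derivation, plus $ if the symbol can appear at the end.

We compute FOLLOW(P) using the standard algorithm.
FOLLOW(S) starts with {$}.
FIRST(P) = {c}
FIRST(Q) = {b}
FIRST(S) = {a, b, ε}
FOLLOW(P) = {$}
FOLLOW(Q) = {c}
FOLLOW(S) = {$}
Therefore, FOLLOW(P) = {$}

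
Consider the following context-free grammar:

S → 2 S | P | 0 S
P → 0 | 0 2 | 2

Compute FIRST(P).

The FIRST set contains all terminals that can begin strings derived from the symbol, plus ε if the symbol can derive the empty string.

We compute FIRST(P) using the standard algorithm.
FIRST(P) = {0, 2}
FIRST(S) = {0, 2}
Therefore, FIRST(P) = {0, 2}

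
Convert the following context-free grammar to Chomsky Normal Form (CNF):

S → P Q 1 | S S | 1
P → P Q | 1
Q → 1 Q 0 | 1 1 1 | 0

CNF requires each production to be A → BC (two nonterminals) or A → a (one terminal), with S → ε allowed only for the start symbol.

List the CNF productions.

T1 → 1; S → 1; P → 1; T0 → 0; Q → 0; S → P X0; X0 → Q T1; S → S S; P → P Q; Q → T1 X1; X1 → Q T0; Q → T1 X2; X2 → T1 T1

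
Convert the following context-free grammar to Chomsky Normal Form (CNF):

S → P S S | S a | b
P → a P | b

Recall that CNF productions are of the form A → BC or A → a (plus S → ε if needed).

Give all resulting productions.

TA → a; S → b; P → b; S → P X0; X0 → S S; S → S TA; P → TA P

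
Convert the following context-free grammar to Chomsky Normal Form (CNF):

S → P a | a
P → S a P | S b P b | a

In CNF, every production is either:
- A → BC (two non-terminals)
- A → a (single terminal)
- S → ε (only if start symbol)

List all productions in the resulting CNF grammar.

TA → a; S → a; TB → b; P → a; S → P TA; P → S X0; X0 → TA P; P → S X1; X1 → TB X2; X2 → P TB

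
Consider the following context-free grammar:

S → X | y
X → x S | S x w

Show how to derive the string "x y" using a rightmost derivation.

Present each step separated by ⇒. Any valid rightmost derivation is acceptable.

S ⇒ X ⇒ x S ⇒ x y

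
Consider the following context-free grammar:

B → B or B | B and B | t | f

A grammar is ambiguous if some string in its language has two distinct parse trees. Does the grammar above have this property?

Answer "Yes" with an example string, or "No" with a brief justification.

Yes - the string 'f and t and t' has two distinct parse trees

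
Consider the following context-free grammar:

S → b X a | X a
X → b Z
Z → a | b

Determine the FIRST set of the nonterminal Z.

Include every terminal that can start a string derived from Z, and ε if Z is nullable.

We compute FIRST(Z) using the standard algorithm.
FIRST(S) = {b}
FIRST(X) = {b}
FIRST(Z) = {a, b}
Therefore, FIRST(Z) = {a, b}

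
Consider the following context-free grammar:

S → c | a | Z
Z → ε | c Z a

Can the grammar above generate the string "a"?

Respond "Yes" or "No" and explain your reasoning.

Yes - a valid derivation exists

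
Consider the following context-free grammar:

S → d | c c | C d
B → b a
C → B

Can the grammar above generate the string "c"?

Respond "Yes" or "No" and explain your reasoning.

No - no valid derivation exists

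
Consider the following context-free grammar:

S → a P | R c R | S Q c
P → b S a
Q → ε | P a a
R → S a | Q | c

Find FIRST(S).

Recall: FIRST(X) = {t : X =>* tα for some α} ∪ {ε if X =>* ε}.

We compute FIRST(S) using the standard algorithm.
FIRST(P) = {b}
FIRST(Q) = {b, ε}
FIRST(R) = {a, b, c, ε}
FIRST(S) = {a, b, c}
Therefore, FIRST(S) = {a, b, c}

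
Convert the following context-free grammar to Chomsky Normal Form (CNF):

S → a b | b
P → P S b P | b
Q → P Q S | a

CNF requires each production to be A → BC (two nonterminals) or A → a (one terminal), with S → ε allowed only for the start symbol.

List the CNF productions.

TA → a; TB → b; S → b; P → b; Q → a; S → TA TB; P → P X0; X0 → S X1; X1 → TB P; Q → P X2; X2 → Q S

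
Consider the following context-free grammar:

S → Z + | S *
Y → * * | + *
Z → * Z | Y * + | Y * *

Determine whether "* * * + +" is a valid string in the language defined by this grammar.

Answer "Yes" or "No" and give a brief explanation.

Yes - a valid derivation exists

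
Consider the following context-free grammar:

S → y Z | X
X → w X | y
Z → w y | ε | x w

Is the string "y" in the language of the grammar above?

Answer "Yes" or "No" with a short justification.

Yes - a valid derivation exists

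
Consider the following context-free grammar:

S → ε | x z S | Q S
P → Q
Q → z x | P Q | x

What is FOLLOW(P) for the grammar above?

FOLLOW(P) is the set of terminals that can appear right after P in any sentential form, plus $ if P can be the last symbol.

We compute FOLLOW(P) using the standard algorithm.
FOLLOW(S) starts with {$}.
FIRST(P) = {x, z}
FIRST(Q) = {x, z}
FIRST(S) = {x, z, ε}
FOLLOW(P) = {x, z}
FOLLOW(Q) = {$, x, z}
FOLLOW(S) = {$}
Therefore, FOLLOW(P) = {x, z}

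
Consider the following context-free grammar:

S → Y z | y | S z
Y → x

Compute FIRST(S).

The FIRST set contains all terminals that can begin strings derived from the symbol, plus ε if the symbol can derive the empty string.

We compute FIRST(S) using the standard algorithm.
FIRST(S) = {x, y}
FIRST(Y) = {x}
Therefore, FIRST(S) = {x, y}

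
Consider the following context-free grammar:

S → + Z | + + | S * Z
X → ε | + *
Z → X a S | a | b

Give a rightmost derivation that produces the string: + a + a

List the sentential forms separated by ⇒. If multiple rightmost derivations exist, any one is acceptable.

S ⇒ + Z ⇒ + X a S ⇒ + X a + Z ⇒ + X a + a ⇒ + a + a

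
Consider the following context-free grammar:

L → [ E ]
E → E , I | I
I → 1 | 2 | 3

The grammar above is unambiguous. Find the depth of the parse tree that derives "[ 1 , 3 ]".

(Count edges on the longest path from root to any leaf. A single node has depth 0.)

4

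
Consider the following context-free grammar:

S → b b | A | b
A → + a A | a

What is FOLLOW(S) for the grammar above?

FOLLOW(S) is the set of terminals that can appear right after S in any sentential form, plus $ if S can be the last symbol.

We compute FOLLOW(S) using the standard algorithm.
FOLLOW(S) starts with {$}.
FIRST(A) = {+, a}
FIRST(S) = {+, a, b}
FOLLOW(A) = {$}
FOLLOW(S) = {$}
Therefore, FOLLOW(S) = {$}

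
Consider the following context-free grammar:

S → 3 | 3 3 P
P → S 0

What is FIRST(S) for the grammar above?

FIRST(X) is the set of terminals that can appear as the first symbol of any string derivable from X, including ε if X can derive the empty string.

We compute FIRST(S) using the standard algorithm.
FIRST(P) = {3}
FIRST(S) = {3}
Therefore, FIRST(S) = {3}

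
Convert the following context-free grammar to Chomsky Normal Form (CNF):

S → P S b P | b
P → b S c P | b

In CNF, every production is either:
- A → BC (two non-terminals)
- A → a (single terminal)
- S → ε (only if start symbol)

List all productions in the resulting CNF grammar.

TB → b; S → b; TC → c; P → b; S → P X0; X0 → S X1; X1 → TB P; P → TB X2; X2 → S X3; X3 → TC P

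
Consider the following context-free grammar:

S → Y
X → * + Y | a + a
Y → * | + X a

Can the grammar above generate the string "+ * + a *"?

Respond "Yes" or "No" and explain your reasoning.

No - no valid derivation exists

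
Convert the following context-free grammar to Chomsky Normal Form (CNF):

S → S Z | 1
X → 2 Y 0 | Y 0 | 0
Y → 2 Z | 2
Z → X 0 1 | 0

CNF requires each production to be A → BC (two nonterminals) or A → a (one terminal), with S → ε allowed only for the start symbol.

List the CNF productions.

S → 1; T2 → 2; T0 → 0; X → 0; Y → 2; T1 → 1; Z → 0; S → S Z; X → T2 X0; X0 → Y T0; X → Y T0; Y → T2 Z; Z → X X1; X1 → T0 T1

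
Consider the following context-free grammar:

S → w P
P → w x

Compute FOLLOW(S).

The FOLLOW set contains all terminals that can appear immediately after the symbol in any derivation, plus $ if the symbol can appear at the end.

We compute FOLLOW(S) using the standard algorithm.
FOLLOW(S) starts with {$}.
FIRST(P) = {w}
FIRST(S) = {w}
FOLLOW(P) = {$}
FOLLOW(S) = {$}
Therefore, FOLLOW(S) = {$}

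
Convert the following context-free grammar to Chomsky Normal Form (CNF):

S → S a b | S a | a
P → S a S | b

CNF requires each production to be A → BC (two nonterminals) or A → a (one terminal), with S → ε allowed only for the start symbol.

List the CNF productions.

TA → a; TB → b; S → a; P → b; S → S X0; X0 → TA TB; S → S TA; P → S X1; X1 → TA S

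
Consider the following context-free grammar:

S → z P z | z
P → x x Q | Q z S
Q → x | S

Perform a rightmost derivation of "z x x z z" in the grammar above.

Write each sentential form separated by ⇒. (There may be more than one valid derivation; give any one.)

S ⇒ z P z ⇒ z x x Q z ⇒ z x x S z ⇒ z x x z z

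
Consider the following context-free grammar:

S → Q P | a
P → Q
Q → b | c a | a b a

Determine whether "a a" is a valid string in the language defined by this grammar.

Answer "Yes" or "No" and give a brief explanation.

No - no valid derivation exists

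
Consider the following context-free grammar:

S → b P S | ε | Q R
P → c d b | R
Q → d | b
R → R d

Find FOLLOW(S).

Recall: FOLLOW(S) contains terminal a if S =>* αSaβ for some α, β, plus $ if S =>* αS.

We compute FOLLOW(S) using the standard algorithm.
FOLLOW(S) starts with {$}.
FIRST(P) = {c}
FIRST(Q) = {b, d}
FIRST(R) = {}
FIRST(S) = {b, d, ε}
FOLLOW(P) = {$, b, d}
FOLLOW(Q) = {}
FOLLOW(R) = {$, b, d}
FOLLOW(S) = {$}
Therefore, FOLLOW(S) = {$}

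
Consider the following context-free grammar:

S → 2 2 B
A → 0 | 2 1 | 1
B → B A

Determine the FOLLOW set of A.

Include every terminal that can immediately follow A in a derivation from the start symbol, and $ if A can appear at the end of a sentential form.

We compute FOLLOW(A) using the standard algorithm.
FOLLOW(S) starts with {$}.
FIRST(A) = {0, 1, 2}
FIRST(B) = {}
FIRST(S) = {2}
FOLLOW(A) = {$, 0, 1, 2}
FOLLOW(B) = {$, 0, 1, 2}
FOLLOW(S) = {$}
Therefore, FOLLOW(A) = {$, 0, 1, 2}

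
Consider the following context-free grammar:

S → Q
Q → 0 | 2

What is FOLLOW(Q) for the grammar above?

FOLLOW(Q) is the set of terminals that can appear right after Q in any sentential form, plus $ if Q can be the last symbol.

We compute FOLLOW(Q) using the standard algorithm.
FOLLOW(S) starts with {$}.
FIRST(Q) = {0, 2}
FIRST(S) = {0, 2}
FOLLOW(Q) = {$}
FOLLOW(S) = {$}
Therefore, FOLLOW(Q) = {$}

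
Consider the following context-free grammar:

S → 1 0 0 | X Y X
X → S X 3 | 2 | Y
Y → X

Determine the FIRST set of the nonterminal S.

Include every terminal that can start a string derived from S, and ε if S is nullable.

We compute FIRST(S) using the standard algorithm.
FIRST(S) = {1, 2}
FIRST(X) = {1, 2}
FIRST(Y) = {1, 2}
Therefore, FIRST(S) = {1, 2}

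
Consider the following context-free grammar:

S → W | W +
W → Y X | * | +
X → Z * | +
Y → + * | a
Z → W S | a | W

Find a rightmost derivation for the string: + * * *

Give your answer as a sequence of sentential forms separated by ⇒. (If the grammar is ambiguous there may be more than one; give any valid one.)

S ⇒ W ⇒ Y X ⇒ Y Z * ⇒ Y W * ⇒ Y * * ⇒ + * * *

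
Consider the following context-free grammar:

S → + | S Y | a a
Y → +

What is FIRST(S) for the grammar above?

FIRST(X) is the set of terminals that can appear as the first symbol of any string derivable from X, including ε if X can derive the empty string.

We compute FIRST(S) using the standard algorithm.
FIRST(S) = {+, a}
FIRST(Y) = {+}
Therefore, FIRST(S) = {+, a}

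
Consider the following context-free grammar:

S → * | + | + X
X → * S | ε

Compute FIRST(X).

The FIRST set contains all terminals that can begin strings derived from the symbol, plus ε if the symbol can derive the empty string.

We compute FIRST(X) using the standard algorithm.
FIRST(S) = {*, +}
FIRST(X) = {*, ε}
Therefore, FIRST(X) = {*, ε}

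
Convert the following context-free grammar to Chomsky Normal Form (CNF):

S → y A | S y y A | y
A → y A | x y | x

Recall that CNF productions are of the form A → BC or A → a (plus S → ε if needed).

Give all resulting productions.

TY → y; S → y; TX → x; A → x; S → TY A; S → S X0; X0 → TY X1; X1 → TY A; A → TY A; A → TX TY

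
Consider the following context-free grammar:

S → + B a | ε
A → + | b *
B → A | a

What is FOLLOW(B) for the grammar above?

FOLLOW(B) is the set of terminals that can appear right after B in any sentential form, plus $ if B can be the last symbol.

We compute FOLLOW(B) using the standard algorithm.
FOLLOW(S) starts with {$}.
FIRST(A) = {+, b}
FIRST(B) = {+, a, b}
FIRST(S) = {+, ε}
FOLLOW(A) = {a}
FOLLOW(B) = {a}
FOLLOW(S) = {$}
Therefore, FOLLOW(B) = {a}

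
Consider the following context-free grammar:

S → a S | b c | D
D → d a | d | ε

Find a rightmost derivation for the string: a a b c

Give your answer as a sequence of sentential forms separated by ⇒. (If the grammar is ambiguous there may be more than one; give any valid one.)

S ⇒ a S ⇒ a a S ⇒ a a b c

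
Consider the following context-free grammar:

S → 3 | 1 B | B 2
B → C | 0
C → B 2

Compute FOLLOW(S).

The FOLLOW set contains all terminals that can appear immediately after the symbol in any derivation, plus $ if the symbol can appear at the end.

We compute FOLLOW(S) using the standard algorithm.
FOLLOW(S) starts with {$}.
FIRST(B) = {0}
FIRST(C) = {0}
FIRST(S) = {0, 1, 3}
FOLLOW(B) = {$, 2}
FOLLOW(C) = {$, 2}
FOLLOW(S) = {$}
Therefore, FOLLOW(S) = {$}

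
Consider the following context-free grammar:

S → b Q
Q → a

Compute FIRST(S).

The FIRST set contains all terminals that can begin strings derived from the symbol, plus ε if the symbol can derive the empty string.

We compute FIRST(S) using the standard algorithm.
FIRST(Q) = {a}
FIRST(S) = {b}
Therefore, FIRST(S) = {b}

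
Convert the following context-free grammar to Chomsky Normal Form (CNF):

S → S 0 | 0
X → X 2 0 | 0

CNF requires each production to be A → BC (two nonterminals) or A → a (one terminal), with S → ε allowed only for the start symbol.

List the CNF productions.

T0 → 0; S → 0; T2 → 2; X → 0; S → S T0; X → X X0; X0 → T2 T0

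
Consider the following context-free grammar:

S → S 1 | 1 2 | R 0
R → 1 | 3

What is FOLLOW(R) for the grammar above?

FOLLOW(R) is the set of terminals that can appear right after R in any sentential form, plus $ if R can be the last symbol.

We compute FOLLOW(R) using the standard algorithm.
FOLLOW(S) starts with {$}.
FIRST(R) = {1, 3}
FIRST(S) = {1, 3}
FOLLOW(R) = {0}
FOLLOW(S) = {$, 1}
Therefore, FOLLOW(R) = {0}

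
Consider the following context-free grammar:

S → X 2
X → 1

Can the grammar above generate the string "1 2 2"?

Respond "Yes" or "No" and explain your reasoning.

No - no valid derivation exists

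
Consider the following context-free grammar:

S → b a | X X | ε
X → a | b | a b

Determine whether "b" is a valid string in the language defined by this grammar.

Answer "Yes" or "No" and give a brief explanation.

No - no valid derivation exists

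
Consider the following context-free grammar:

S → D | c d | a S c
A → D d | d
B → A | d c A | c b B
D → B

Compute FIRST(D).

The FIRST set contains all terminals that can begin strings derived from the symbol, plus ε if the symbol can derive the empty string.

We compute FIRST(D) using the standard algorithm.
FIRST(A) = {c, d}
FIRST(B) = {c, d}
FIRST(D) = {c, d}
FIRST(S) = {a, c, d}
Therefore, FIRST(D) = {c, d}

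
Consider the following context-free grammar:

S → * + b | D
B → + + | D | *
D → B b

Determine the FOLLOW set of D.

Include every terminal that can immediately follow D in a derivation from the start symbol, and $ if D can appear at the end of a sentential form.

We compute FOLLOW(D) using the standard algorithm.
FOLLOW(S) starts with {$}.
FIRST(B) = {*, +}
FIRST(D) = {*, +}
FIRST(S) = {*, +}
FOLLOW(B) = {b}
FOLLOW(D) = {$, b}
FOLLOW(S) = {$}
Therefore, FOLLOW(D) = {$, b}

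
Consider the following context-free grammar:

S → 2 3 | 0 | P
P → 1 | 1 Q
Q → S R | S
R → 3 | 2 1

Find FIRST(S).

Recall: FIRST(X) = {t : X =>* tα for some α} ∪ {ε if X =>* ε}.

We compute FIRST(S) using the standard algorithm.
FIRST(P) = {1}
FIRST(Q) = {0, 1, 2}
FIRST(R) = {2, 3}
FIRST(S) = {0, 1, 2}
Therefore, FIRST(S) = {0, 1, 2}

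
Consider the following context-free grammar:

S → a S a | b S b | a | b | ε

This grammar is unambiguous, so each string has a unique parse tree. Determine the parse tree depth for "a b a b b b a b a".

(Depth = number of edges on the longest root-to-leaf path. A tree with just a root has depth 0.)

5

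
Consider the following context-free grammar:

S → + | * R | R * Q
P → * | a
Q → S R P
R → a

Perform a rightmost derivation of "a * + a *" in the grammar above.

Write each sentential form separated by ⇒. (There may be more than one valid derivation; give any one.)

S ⇒ R * Q ⇒ R * S R P ⇒ R * S R * ⇒ R * S a * ⇒ R * + a * ⇒ a * + a *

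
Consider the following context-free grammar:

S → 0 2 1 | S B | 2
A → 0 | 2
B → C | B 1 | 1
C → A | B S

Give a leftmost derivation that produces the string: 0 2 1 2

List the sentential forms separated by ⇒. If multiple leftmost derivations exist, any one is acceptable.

S ⇒ S B ⇒ 0 2 1 B ⇒ 0 2 1 C ⇒ 0 2 1 A ⇒ 0 2 1 2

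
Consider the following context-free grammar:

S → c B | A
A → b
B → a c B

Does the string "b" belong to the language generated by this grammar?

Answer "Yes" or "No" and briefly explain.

Yes - a valid derivation exists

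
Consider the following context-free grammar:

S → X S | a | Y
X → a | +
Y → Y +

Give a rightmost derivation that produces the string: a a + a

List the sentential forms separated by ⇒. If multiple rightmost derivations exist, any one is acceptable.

S ⇒ X S ⇒ X X S ⇒ X X X S ⇒ X X X a ⇒ X X + a ⇒ X a + a ⇒ a a + a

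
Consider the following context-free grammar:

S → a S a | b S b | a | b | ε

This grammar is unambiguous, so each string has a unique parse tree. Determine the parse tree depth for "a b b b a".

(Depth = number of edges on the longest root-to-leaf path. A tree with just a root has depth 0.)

3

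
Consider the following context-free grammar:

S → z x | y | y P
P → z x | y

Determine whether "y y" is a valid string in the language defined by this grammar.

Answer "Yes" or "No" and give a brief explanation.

Yes - a valid derivation exists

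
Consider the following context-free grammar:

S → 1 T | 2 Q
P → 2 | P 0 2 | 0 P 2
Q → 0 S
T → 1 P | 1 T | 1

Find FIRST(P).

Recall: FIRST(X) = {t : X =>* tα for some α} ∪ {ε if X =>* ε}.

We compute FIRST(P) using the standard algorithm.
FIRST(P) = {0, 2}
FIRST(Q) = {0}
FIRST(S) = {1, 2}
FIRST(T) = {1}
Therefore, FIRST(P) = {0, 2}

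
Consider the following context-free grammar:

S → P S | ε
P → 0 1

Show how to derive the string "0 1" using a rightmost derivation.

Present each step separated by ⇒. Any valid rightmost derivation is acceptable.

S ⇒ P S ⇒ P ⇒ 0 1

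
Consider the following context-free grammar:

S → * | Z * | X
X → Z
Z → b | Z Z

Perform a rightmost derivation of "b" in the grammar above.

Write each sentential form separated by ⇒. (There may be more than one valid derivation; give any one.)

S ⇒ X ⇒ Z ⇒ b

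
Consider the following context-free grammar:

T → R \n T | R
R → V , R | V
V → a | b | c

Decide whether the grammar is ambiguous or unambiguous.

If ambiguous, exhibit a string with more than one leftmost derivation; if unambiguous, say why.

Unambiguous - every string in the language has a unique leftmost derivation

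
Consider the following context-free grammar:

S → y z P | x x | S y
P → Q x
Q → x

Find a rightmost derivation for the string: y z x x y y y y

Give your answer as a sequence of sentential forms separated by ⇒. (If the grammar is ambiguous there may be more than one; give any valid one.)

S ⇒ S y ⇒ S y y ⇒ S y y y ⇒ S y y y y ⇒ y z P y y y y ⇒ y z Q x y y y y ⇒ y z x x y y y y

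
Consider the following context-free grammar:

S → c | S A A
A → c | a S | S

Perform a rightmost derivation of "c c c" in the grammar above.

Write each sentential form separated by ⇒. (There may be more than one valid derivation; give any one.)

S ⇒ S A A ⇒ S A c ⇒ S c c ⇒ c c c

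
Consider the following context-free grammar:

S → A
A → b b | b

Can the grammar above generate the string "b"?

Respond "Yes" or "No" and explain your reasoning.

Yes - a valid derivation exists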